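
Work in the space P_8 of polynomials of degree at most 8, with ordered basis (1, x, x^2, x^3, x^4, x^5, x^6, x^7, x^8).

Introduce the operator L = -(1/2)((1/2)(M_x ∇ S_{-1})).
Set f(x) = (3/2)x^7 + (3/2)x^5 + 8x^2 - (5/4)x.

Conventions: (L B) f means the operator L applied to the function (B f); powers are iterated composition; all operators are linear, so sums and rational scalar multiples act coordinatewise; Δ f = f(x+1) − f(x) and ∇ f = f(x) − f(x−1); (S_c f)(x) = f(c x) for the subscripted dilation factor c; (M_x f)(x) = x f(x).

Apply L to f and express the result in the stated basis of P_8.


the result is g(x) = (21/8)x^7 - (63/8)x^6 + 15x^5 - (135/8)x^4 + (93/8)x^3 - (17/2)x^2 + (39/16)x

S_{-1} f = -(3/2)x^7 - (3/2)x^5 + 8x^2 + (5/4)x
∇ S_{-1} f = -(21/2)x^6 + (63/2)x^5 - 60x^4 + (135/2)x^3 - (93/2)x^2 + 34x - 39/4
M_x ∇ S_{-1} f = -(21/2)x^7 + (63/2)x^6 - 60x^5 + (135/2)x^4 - (93/2)x^3 + 34x^2 - (39/4)x
((1/2)(M_x ∇ S_{-1})) f = -(21/4)x^7 + (63/4)x^6 - 30x^5 + (135/4)x^4 - (93/4)x^3 + 17x^2 - (39/8)x
(-(1/2)((1/2)(M_x ∇ S_{-1}))) f = (21/8)x^7 - (63/8)x^6 + 15x^5 - (135/8)x^4 + (93/8)x^3 - (17/2)x^2 + (39/16)x


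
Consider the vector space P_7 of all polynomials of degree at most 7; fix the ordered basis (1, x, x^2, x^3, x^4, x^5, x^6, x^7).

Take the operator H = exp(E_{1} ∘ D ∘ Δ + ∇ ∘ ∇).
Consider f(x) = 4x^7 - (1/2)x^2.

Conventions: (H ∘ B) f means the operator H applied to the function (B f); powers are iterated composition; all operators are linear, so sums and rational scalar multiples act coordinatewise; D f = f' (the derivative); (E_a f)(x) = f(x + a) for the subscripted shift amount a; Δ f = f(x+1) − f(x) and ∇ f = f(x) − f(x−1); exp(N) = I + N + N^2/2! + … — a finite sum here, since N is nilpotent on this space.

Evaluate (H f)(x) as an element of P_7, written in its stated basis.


order-1 term: 336x^5 + 420x^4 + 5880x^3 + 3780x^2 + 6944x + 1258
order-2 term: 6720x^3 + 10080x^2 + 73080x + 32760
order-3 term: 26880x + 20160
the series for exp(E_{1} ∘ D ∘ Δ + ∇ ∘ ∇) f terminates at order 3
exp(E_{1} ∘ D ∘ Δ + ∇ ∘ ∇) f = 4x^7 + 336x^5 + 420x^4 + 12600x^3 + (27719/2)x^2 + 106904x + 54178

the image equals g(x) = 4x^7 + 336x^5 + 420x^4 + 12600x^3 + (27719/2)x^2 + 106904x + 54178


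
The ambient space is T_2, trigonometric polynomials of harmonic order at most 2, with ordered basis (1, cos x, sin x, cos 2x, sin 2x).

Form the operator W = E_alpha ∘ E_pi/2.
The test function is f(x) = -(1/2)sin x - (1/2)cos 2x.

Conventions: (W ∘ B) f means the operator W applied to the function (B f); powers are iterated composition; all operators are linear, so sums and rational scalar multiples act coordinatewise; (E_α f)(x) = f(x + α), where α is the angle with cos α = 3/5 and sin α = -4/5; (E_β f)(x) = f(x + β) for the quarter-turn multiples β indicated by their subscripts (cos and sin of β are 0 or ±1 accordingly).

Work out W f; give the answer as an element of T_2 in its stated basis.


the result is g(x) = -(3/10)cos x - (2/5)sin x - (7/50)cos 2x + (12/25)sin 2x

E_pi/2 f = -(1/2)cos x + (1/2)cos 2x
E_alpha E_pi/2 f = -(3/10)cos x - (2/5)sin x - (7/50)cos 2x + (12/25)sin 2x


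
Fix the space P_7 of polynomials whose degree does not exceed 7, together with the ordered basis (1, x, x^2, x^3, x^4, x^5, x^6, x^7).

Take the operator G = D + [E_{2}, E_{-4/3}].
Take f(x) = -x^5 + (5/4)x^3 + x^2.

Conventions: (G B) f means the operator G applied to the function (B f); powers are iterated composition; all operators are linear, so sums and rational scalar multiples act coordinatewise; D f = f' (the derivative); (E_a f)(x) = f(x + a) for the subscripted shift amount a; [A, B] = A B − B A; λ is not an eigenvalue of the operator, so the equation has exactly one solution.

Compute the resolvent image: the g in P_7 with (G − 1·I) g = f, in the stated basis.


g(x) = x^5 + 5x^4 + (75/4)x^3 + (221/4)x^2 + (221/2)x + 221/2

write g with unknown coordinates in the stated basis and equate coefficients in (G − 1·I) g = f
solving from the highest basis element down gives g = x^5 + 5x^4 + (75/4)x^3 + (221/4)x^2 + (221/2)x + 221/2
check: G g = 5x^4 + 20x^3 + (225/4)x^2 + (221/2)x + 221/2
so G g − 1·g = -x^5 + (5/4)x^3 + x^2 = f ✓


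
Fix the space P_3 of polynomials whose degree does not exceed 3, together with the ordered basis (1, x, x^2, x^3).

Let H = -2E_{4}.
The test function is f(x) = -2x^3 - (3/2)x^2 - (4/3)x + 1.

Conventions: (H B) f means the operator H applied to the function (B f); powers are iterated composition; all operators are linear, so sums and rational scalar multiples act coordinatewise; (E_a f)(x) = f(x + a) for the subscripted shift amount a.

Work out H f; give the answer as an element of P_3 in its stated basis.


the result is g(x) = 4x^3 + 51x^2 + (656/3)x + 938/3

E_{4} f = -2x^3 - (51/2)x^2 - (328/3)x - 469/3
(-2E_{4}) f = 4x^3 + 51x^2 + (656/3)x + 938/3


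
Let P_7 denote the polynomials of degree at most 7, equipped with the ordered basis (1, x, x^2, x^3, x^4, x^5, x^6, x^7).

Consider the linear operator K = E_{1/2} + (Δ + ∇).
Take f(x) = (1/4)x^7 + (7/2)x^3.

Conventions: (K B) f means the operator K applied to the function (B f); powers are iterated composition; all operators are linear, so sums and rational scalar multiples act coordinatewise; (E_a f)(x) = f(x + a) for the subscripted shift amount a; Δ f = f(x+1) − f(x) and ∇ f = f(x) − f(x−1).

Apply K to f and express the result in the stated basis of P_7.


E_{1/2} f = (1/4)x^7 + (7/8)x^6 + (21/16)x^5 + (35/32)x^4 + (259/64)x^3 + (693/128)x^2 + (679/256)x + 225/512
Δ f = (7/4)x^6 + (21/4)x^5 + (35/4)x^4 + (35/4)x^3 + (63/4)x^2 + (49/4)x + 15/4
∇ f = (7/4)x^6 - (21/4)x^5 + (35/4)x^4 - (35/4)x^3 + (63/4)x^2 - (49/4)x + 15/4
(Δ + ∇) f = (7/2)x^6 + (35/2)x^4 + (63/2)x^2 + 15/2
(E_{1/2} + (Δ + ∇)) f = (1/4)x^7 + (35/8)x^6 + (21/16)x^5 + (595/32)x^4 + (259/64)x^3 + (4725/128)x^2 + (679/256)x + 4065/512

the image equals g(x) = (1/4)x^7 + (35/8)x^6 + (21/16)x^5 + (595/32)x^4 + (259/64)x^3 + (4725/128)x^2 + (679/256)x + 4065/512


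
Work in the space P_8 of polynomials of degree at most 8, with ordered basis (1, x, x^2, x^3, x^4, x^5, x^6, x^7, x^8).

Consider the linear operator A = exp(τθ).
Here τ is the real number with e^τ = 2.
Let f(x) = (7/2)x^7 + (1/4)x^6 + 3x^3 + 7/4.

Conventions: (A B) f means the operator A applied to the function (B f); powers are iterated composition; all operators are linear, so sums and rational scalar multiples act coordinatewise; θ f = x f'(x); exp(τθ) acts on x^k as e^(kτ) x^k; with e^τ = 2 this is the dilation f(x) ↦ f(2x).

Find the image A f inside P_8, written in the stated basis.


exp(τθ) x^k = e^(kτ) x^k; with e^τ = 2 this sends x^k to 2^k x^k
x^3 ↦ 8 x^3
x^6 ↦ 64 x^6
x^7 ↦ 128 x^7
applying this coordinatewise to f: exp(τθ) f = 448x^7 + 16x^6 + 24x^3 + 7/4

g(x) = 448x^7 + 16x^6 + 24x^3 + 7/4


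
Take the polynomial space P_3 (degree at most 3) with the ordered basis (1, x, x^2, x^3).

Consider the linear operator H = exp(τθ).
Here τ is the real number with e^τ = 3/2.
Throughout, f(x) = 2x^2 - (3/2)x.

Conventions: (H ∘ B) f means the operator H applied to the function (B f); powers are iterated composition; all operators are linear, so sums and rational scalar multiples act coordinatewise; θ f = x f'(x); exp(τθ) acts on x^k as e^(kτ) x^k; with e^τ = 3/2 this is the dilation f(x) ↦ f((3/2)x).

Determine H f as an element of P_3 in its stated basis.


the result is g(x) = (9/2)x^2 - (9/4)x

exp(τθ) x^k = e^(kτ) x^k; with e^τ = 3/2 this sends x^k to (3/2)^k x^k
x ↦ 3/2 x
x^2 ↦ 9/4 x^2
applying this coordinatewise to f: exp(τθ) f = (9/2)x^2 - (9/4)x


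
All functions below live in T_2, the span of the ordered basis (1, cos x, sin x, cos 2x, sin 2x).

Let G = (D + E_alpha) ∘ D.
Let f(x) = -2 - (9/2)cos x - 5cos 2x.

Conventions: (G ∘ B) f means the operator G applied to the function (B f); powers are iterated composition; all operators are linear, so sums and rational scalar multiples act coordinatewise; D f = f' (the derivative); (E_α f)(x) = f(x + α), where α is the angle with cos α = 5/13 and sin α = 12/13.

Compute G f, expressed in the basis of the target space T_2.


the image equals g(x) = (225/26)cos x + (45/26)sin x + (4580/169)cos 2x - (1190/169)sin 2x

D f = (9/2)sin x + 10sin 2x
D D f = (9/2)cos x + 20cos 2x
E_alpha D f = (54/13)cos x + (45/26)sin x + (1200/169)cos 2x - (1190/169)sin 2x
(D + E_alpha) D f = (225/26)cos x + (45/26)sin x + (4580/169)cos 2x - (1190/169)sin 2x


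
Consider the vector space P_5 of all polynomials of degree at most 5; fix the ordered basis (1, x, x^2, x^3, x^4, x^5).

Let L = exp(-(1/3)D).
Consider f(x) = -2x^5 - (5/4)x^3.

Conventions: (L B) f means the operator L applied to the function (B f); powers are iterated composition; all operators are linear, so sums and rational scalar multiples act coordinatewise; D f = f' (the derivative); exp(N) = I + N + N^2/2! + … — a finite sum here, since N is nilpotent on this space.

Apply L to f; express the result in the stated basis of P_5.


order-1 term: (10/3)x^4 + (5/4)x^2
order-2 term: -(20/9)x^3 - (5/12)x
order-3 term: (20/27)x^2 + 5/108
order-4 term: -(10/81)x
order-5 term: 2/243
the series for exp(-(1/3)D) f terminates at order 5
exp(-(1/3)D) f = -2x^5 + (10/3)x^4 - (125/36)x^3 + (215/108)x^2 - (175/324)x + 53/972

the result is g(x) = -2x^5 + (10/3)x^4 - (125/36)x^3 + (215/108)x^2 - (175/324)x + 53/972


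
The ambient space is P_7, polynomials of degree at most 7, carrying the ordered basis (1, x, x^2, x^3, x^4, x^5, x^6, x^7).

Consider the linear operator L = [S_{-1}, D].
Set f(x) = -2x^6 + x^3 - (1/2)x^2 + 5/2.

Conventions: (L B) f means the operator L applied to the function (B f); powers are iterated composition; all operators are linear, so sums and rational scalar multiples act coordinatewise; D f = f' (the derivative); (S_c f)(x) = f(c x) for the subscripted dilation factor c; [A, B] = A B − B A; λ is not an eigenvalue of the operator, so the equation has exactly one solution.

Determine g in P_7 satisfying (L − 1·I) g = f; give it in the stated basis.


write g with unknown coordinates in the stated basis and equate coefficients in (L − 1·I) g = f
solving from the highest basis element down gives g = 2x^6 - 24x^5 - 240x^4 + 1919x^3 + (23029/2)x^2 - 46058x - 184237/2
check: L g = -24x^5 - 240x^4 + 1920x^3 + 11514x^2 - 46058x - 92116
so L g − 1·g = -2x^6 + x^3 - (1/2)x^2 + 5/2 = f ✓

g(x) = 2x^6 - 24x^5 - 240x^4 + 1919x^3 + (23029/2)x^2 - 46058x - 184237/2


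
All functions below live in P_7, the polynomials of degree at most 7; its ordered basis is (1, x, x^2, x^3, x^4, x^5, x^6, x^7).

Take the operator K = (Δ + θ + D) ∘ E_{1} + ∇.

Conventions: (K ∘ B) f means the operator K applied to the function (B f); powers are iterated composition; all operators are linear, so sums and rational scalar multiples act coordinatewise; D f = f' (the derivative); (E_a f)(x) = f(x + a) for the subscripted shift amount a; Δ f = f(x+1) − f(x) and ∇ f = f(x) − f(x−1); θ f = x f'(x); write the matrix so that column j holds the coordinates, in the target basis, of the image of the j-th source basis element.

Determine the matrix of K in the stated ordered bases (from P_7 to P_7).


the matrix is [[0, 3, 4, 11, 18, 37, 68, 135]; [0, 1, 8, 15, 48, 95, 228, 483]; [0, 0, 2, 15, 36, 130, 300, 819]; [0, 0, 0, 3, 24, 70, 280, 735]; [0, 0, 0, 0, 4, 35, 120, 525]; [0, 0, 0, 0, 0, 5, 48, 189]; [0, 0, 0, 0, 0, 0, 6, 63]; [0, 0, 0, 0, 0, 0, 0, 7]] (rows listed top to bottom)

image of 1: 0
image of x: x + 3
image of x^2: 2x^2 + 8x + 4
image of x^3: 3x^3 + 15x^2 + 15x + 11
image of x^4: 4x^4 + 24x^3 + 36x^2 + 48x + 18
image of x^5: 5x^5 + 35x^4 + 70x^3 + 130x^2 + 95x + 37
image of x^6: 6x^6 + 48x^5 + 120x^4 + 280x^3 + 300x^2 + 228x + 68
image of x^7: 7x^7 + 63x^6 + 189x^5 + 525x^4 + 735x^3 + 819x^2 + 483x + 135
each image's coordinates form column j of the matrix


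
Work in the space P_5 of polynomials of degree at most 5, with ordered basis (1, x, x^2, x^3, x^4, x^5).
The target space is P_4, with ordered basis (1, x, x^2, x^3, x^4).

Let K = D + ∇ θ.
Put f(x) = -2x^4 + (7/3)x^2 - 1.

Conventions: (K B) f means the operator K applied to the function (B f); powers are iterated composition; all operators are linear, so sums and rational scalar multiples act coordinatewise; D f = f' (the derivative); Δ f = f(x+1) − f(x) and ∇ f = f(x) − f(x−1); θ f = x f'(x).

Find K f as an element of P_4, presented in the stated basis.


g(x) = -40x^3 + 48x^2 - 18x + 10/3

D f = -8x^3 + (14/3)x
θ f = -8x^4 + (14/3)x^2
∇ θ f = -32x^3 + 48x^2 - (68/3)x + 10/3
(D + ∇ θ) f = -40x^3 + 48x^2 - 18x + 10/3


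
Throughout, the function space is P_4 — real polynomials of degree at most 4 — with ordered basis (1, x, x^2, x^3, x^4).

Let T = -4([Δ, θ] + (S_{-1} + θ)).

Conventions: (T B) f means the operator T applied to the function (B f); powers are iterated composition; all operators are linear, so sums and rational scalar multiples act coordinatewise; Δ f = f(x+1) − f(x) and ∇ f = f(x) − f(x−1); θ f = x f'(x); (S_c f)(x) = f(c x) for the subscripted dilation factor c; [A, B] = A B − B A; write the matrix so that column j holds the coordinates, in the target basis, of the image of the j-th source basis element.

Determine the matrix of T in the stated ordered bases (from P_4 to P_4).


the matrix is [[-4, -4, -8, -12, -16]; [0, 0, -8, -24, -48]; [0, 0, -12, -12, -48]; [0, 0, 0, -8, -16]; [0, 0, 0, 0, -20]] (rows listed top to bottom)

image of 1: -4
image of x: -4
image of x^2: -12x^2 - 8x - 8
image of x^3: -8x^3 - 12x^2 - 24x - 12
image of x^4: -20x^4 - 16x^3 - 48x^2 - 48x - 16
each image's coordinates form column j of the matrix


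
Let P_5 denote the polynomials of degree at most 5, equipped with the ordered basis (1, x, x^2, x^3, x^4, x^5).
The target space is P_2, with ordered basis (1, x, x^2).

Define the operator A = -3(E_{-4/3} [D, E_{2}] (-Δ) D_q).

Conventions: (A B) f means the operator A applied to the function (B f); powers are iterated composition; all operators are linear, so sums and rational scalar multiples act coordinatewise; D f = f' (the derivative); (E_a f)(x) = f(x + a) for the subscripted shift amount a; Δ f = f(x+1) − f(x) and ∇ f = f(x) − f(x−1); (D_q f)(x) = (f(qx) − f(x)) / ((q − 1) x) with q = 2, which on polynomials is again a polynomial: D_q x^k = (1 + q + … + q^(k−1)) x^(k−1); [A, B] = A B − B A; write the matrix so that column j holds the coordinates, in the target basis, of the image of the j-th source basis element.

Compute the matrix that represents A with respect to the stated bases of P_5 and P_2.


the matrix is [[0, 0, 0, 0, 0, 0]; [0, 0, 0, 0, 0, 0]; [0, 0, 0, 0, 0, 0]] (rows listed top to bottom)

image of 1: 0
image of x: 0
image of x^2: 0
image of x^3: 0
image of x^4: 0
image of x^5: 0
each image's coordinates form column j of the matrix


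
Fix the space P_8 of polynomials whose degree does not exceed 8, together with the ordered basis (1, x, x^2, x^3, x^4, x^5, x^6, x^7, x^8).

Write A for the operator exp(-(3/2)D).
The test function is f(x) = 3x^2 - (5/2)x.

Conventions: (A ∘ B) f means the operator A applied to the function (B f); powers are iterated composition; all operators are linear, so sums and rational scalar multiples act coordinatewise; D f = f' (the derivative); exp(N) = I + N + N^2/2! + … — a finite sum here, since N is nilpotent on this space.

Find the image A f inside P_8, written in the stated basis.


g(x) = 3x^2 - (23/2)x + 21/2

order-1 term: -9x + 15/4
order-2 term: 27/4
the series for exp(-(3/2)D) f terminates at order 2
exp(-(3/2)D) f = 3x^2 - (23/2)x + 21/2


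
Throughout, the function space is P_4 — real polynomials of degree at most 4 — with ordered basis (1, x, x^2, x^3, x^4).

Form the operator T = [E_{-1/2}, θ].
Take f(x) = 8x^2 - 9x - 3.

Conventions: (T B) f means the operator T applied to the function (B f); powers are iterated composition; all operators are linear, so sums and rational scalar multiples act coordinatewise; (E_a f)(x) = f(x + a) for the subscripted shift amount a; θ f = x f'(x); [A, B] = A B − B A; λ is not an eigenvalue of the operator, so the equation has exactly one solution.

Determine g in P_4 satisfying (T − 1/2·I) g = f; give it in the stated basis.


the result is g(x) = -16x^2 + 50x - 60

write g with unknown coordinates in the stated basis and equate coefficients in (T − 1/2·I) g = f
solving from the highest basis element down gives g = -16x^2 + 50x - 60
check: T g = 16x - 33
so T g − 1/2·g = 8x^2 - 9x - 3 = f ✓


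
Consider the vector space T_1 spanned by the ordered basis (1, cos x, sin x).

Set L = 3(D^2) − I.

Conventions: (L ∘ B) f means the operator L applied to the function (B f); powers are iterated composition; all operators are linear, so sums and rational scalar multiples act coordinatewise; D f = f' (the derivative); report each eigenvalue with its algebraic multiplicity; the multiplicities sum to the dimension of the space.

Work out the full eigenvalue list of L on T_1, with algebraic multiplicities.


image of 1: -1
image of cos x: -4cos x
image of sin x: -4sin x
the matrix is diagonal; its diagonal is (-1, -4, -4)
for a triangular matrix the eigenvalues are the diagonal entries, with algebraic multiplicity their repetition count

λ = -4 (multiplicity 2), λ = -1 (multiplicity 1)


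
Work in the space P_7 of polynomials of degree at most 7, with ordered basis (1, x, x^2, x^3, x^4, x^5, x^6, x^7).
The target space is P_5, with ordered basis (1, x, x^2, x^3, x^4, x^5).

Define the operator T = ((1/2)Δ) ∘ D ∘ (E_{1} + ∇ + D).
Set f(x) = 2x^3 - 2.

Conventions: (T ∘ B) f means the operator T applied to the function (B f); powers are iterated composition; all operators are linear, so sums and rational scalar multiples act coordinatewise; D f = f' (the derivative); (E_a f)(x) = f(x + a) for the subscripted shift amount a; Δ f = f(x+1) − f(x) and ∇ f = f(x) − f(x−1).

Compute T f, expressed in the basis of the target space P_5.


E_{1} f = 2x^3 + 6x^2 + 6x
∇ f = 6x^2 - 6x + 2
D f = 6x^2
(E_{1} + ∇ + D) f = 2x^3 + 18x^2 + 2
D (E_{1} + ∇ + D) f = 6x^2 + 36x
Δ D (E_{1} + ∇ + D) f = 12x + 42
((1/2)Δ) D (E_{1} + ∇ + D) f = 6x + 21

the image equals g(x) = 6x + 21


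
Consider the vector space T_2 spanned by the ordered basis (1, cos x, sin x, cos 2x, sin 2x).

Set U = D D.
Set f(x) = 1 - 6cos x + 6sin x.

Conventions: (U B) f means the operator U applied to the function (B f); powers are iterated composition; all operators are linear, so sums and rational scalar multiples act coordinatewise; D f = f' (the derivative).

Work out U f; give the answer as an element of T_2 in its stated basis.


D f = 6cos x + 6sin x
D D f = 6cos x - 6sin x

the image equals g(x) = 6cos x - 6sin x


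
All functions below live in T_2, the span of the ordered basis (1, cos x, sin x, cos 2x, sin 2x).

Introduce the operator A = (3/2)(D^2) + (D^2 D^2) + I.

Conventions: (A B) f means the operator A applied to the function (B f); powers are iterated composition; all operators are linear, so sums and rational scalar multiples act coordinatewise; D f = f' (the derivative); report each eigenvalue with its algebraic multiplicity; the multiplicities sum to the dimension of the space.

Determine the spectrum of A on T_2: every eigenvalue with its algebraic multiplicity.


λ = 1/2 (multiplicity 2), λ = 1 (multiplicity 1), λ = 11 (multiplicity 2)

image of 1: 1
image of cos x: (1/2)cos x
image of sin x: (1/2)sin x
image of cos 2x: 11cos 2x
image of sin 2x: 11sin 2x
the matrix is diagonal; its diagonal is (1, 1/2, 1/2, 11, 11)
for a triangular matrix the eigenvalues are the diagonal entries, with algebraic multiplicity their repetition count


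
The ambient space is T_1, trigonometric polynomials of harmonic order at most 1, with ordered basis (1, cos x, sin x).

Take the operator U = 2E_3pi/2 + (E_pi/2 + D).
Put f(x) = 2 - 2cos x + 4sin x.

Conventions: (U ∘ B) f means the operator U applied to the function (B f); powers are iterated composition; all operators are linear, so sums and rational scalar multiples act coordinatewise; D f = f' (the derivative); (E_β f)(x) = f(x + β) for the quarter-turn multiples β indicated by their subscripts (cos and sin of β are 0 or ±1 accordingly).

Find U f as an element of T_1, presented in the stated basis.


g(x) = 6

E_3pi/2 f = 2 - 4cos x - 2sin x
(2E_3pi/2) f = 4 - 8cos x - 4sin x
E_pi/2 f = 2 + 4cos x + 2sin x
D f = 4cos x + 2sin x
(E_pi/2 + D) f = 2 + 8cos x + 4sin x
(2E_3pi/2 + (E_pi/2 + D)) f = 6


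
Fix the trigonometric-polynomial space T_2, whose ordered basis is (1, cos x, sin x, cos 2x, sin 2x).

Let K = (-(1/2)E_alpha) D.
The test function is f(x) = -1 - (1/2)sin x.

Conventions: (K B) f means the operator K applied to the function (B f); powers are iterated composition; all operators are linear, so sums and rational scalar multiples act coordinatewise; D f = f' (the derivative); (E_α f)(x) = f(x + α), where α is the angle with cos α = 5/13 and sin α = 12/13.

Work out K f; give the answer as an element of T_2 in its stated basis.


D f = -(1/2)cos x
E_alpha D f = -(5/26)cos x + (6/13)sin x
(-(1/2)E_alpha) D f = (5/52)cos x - (3/13)sin x

the image equals g(x) = (5/52)cos x - (3/13)sin x


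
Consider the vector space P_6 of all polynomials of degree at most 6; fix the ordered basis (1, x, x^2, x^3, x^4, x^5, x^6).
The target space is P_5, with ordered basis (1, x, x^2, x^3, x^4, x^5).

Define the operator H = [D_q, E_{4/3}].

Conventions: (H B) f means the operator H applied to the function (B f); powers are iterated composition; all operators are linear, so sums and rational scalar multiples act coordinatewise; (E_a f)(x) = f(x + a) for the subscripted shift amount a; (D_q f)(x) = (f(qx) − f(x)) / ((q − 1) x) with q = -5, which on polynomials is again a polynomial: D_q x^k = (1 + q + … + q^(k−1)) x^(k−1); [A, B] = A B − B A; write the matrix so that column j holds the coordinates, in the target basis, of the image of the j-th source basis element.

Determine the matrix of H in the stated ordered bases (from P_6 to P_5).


the matrix is [[0, 0, 8, -32, 256, -44032/27, 296960/27]; [0, 0, 0, -72, 512, -15104/3, 40960]; [0, 0, 0, 0, 528, -5184, 62720]; [0, 0, 0, 0, 0, -3472, 43520]; [0, 0, 0, 0, 0, 0, 21528]; [0, 0, 0, 0, 0, 0, 0]] (rows listed top to bottom)

image of 1: 0
image of x: 0
image of x^2: 8
image of x^3: -72x - 32
image of x^4: 528x^2 + 512x + 256
image of x^5: -3472x^3 - 5184x^2 - (15104/3)x - 44032/27
image of x^6: 21528x^4 + 43520x^3 + 62720x^2 + 40960x + 296960/27
each image's coordinates form column j of the matrix


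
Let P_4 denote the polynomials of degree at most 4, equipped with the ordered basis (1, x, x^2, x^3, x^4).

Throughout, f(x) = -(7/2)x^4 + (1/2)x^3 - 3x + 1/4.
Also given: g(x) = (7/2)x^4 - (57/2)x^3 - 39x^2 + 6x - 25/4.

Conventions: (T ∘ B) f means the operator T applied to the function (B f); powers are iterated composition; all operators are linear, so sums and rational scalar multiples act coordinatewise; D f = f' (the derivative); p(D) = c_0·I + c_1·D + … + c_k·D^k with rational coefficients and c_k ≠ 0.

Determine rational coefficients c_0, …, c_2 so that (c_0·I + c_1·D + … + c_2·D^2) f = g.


p(D) = -I + 2·D + D^2, i.e. c_0 = -1, c_1 = 2, c_2 = 1

D^0 f = -(7/2)x^4 + (1/2)x^3 - 3x + 1/4
D^1 f = -14x^3 + (3/2)x^2 - 3
D^2 f = -42x^2 + 3x
matching coefficients of g against c_0 f + c_1 Df + … from the top degree down determines the c_i
solution: c_0 = -1, c_1 = 2, c_2 = 1


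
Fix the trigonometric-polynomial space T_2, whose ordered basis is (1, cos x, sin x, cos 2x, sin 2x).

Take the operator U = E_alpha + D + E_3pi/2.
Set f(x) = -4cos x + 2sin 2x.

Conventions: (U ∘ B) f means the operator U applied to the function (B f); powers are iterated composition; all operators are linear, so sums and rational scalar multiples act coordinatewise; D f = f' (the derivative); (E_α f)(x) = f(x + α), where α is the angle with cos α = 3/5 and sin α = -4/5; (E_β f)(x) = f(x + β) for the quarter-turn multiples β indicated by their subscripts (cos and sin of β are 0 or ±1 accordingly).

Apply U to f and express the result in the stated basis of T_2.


g(x) = -(12/5)cos x - (16/5)sin x + (52/25)cos 2x - (64/25)sin 2x

E_alpha f = -(12/5)cos x - (16/5)sin x - (48/25)cos 2x - (14/25)sin 2x
D f = 4sin x + 4cos 2x
E_3pi/2 f = -4sin x - 2sin 2x
(E_alpha + D + E_3pi/2) f = -(12/5)cos x - (16/5)sin x + (52/25)cos 2x - (64/25)sin 2x


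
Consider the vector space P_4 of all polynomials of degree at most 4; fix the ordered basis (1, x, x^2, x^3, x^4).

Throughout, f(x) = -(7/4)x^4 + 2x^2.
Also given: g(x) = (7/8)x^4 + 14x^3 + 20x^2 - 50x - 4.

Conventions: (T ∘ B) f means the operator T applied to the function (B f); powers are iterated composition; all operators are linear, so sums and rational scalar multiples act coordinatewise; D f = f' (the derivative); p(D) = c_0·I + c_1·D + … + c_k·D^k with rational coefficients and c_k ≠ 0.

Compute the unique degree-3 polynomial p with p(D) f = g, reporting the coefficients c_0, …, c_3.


p(D) = -(1/2)·I − 2·D − D^2 + D^3, i.e. c_0 = -1/2, c_1 = -2, c_2 = -1, c_3 = 1

D^0 f = -(7/4)x^4 + 2x^2
D^1 f = -7x^3 + 4x
D^2 f = -21x^2 + 4
D^3 f = -42x
matching coefficients of g against c_0 f + c_1 Df + … from the top degree down determines the c_i
solution: c_0 = -1/2, c_1 = -2, c_2 = -1, c_3 = 1


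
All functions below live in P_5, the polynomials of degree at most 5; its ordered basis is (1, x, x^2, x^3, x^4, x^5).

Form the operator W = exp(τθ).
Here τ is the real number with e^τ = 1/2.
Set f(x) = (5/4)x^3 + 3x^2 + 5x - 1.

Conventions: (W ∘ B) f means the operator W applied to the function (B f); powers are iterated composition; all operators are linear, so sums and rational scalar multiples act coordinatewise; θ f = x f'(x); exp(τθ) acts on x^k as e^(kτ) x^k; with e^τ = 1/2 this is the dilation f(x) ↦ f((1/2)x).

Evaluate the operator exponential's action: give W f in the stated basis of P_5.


the image equals g(x) = (5/32)x^3 + (3/4)x^2 + (5/2)x - 1

exp(τθ) x^k = e^(kτ) x^k; with e^τ = 1/2 this sends x^k to (1/2)^k x^k
x ↦ 1/2 x
x^2 ↦ 1/4 x^2
x^3 ↦ 1/8 x^3
applying this coordinatewise to f: exp(τθ) f = (5/32)x^3 + (3/4)x^2 + (5/2)x - 1


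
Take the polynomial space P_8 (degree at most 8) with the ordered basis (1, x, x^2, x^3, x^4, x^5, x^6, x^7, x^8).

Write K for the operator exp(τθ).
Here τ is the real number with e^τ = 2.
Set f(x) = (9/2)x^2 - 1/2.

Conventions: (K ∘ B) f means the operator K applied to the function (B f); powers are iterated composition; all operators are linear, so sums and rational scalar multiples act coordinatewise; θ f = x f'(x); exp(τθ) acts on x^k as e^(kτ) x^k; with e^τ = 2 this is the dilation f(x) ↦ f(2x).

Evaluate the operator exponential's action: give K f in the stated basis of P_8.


g(x) = 18x^2 - 1/2

exp(τθ) x^k = e^(kτ) x^k; with e^τ = 2 this sends x^k to 2^k x^k
x^2 ↦ 4 x^2
applying this coordinatewise to f: exp(τθ) f = 18x^2 - 1/2


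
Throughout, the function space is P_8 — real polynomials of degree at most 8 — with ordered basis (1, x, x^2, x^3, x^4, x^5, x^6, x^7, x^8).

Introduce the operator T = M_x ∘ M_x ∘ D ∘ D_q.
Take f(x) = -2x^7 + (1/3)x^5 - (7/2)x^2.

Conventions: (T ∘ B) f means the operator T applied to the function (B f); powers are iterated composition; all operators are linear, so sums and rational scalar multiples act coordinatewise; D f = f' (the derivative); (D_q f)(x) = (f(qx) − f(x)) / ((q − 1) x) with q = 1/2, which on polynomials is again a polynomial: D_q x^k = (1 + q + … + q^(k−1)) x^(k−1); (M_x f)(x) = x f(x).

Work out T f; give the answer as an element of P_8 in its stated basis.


the image equals g(x) = -(381/16)x^7 + (31/12)x^5 - (21/4)x^2

D_q f = -(127/32)x^6 + (31/48)x^4 - (21/4)x
D D_q f = -(381/16)x^5 + (31/12)x^3 - 21/4
M_x D D_q f = -(381/16)x^6 + (31/12)x^4 - (21/4)x
M_x (M_x ∘ D ∘ D_q) f = -(381/16)x^7 + (31/12)x^5 - (21/4)x^2


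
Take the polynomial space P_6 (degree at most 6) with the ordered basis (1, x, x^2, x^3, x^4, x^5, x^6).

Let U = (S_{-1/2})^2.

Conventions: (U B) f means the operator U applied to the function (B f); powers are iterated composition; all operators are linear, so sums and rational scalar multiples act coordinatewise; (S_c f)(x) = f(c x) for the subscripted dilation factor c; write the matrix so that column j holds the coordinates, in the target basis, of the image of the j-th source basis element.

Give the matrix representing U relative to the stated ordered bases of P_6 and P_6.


the matrix is [[1, 0, 0, 0, 0, 0, 0]; [0, 1/4, 0, 0, 0, 0, 0]; [0, 0, 1/16, 0, 0, 0, 0]; [0, 0, 0, 1/64, 0, 0, 0]; [0, 0, 0, 0, 1/256, 0, 0]; [0, 0, 0, 0, 0, 1/1024, 0]; [0, 0, 0, 0, 0, 0, 1/4096]] (rows listed top to bottom)

image of 1: 1
image of x: (1/4)x
image of x^2: (1/16)x^2
image of x^3: (1/64)x^3
image of x^4: (1/256)x^4
image of x^5: (1/1024)x^5
image of x^6: (1/4096)x^6
each image's coordinates form column j of the matrix


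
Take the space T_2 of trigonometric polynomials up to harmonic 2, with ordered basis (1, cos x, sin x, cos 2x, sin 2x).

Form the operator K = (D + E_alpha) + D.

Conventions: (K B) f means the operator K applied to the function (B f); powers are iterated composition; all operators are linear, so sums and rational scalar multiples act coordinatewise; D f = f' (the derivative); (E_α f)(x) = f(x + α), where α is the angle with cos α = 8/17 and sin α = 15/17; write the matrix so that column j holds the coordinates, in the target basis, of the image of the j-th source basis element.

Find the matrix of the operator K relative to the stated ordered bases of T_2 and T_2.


image of 1: 1
image of cos x: (8/17)cos x - (49/17)sin x
image of sin x: (49/17)cos x + (8/17)sin x
image of cos 2x: -(161/289)cos 2x - (1396/289)sin 2x
image of sin 2x: (1396/289)cos 2x - (161/289)sin 2x
each image's coordinates form column j of the matrix

the matrix is [[1, 0, 0, 0, 0]; [0, 8/17, 49/17, 0, 0]; [0, -49/17, 8/17, 0, 0]; [0, 0, 0, -161/289, 1396/289]; [0, 0, 0, -1396/289, -161/289]] (rows listed top to bottom)


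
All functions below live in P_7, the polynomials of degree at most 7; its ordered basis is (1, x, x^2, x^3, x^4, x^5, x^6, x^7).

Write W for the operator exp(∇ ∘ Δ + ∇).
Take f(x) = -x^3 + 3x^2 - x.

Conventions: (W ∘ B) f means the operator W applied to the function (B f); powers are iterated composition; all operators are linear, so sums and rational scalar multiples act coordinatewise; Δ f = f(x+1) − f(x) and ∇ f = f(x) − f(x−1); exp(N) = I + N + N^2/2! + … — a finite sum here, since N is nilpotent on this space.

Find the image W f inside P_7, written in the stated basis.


the result is g(x) = -x^3 - x

order-1 term: -3x^2 + 3x + 1
order-2 term: -3x
order-3 term: -1
the series for exp(∇ ∘ Δ + ∇) f terminates at order 3
exp(∇ ∘ Δ + ∇) f = -x^3 - x


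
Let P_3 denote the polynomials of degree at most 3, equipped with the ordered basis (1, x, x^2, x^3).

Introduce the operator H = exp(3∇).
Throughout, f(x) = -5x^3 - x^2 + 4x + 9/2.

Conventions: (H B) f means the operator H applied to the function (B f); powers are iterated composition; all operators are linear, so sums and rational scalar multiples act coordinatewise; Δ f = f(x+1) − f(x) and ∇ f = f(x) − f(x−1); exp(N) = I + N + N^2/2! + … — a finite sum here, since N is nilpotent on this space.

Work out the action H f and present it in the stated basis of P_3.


g(x) = -5x^3 - 46x^2 - 92x - 9/2

order-1 term: -45x^2 + 39x
order-2 term: -135x + 126
order-3 term: -135
the series for exp(3∇) f terminates at order 3
exp(3∇) f = -5x^3 - 46x^2 - 92x - 9/2


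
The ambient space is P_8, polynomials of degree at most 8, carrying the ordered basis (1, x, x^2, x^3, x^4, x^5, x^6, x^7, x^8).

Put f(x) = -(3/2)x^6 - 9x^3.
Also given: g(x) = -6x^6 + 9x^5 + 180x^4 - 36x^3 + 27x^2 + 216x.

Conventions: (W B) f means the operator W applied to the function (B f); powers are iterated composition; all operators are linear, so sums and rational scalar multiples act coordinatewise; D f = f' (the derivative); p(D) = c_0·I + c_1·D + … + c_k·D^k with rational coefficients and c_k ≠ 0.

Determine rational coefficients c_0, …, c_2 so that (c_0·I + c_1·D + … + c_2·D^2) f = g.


c_0 = 4, c_1 = -1, c_2 = -4

D^0 f = -(3/2)x^6 - 9x^3
D^1 f = -9x^5 - 27x^2
D^2 f = -45x^4 - 54x
matching coefficients of g against c_0 f + c_1 Df + … from the top degree down determines the c_i
solution: c_0 = 4, c_1 = -1, c_2 = -4


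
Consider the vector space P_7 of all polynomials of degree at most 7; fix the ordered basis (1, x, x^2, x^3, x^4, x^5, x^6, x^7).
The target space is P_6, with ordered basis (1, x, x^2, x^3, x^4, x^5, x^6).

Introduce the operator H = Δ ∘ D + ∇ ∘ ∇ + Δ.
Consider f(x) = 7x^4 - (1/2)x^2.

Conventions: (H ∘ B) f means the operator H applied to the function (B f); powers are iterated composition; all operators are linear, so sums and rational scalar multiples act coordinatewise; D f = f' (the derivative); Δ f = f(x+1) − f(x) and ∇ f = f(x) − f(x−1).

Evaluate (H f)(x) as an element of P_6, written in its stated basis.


the result is g(x) = 28x^3 + 210x^2 - 57x + 261/2

D f = 28x^3 - x
Δ D f = 84x^2 + 84x + 27
∇ f = 28x^3 - 42x^2 + 27x - 13/2
∇ ∇ f = 84x^2 - 168x + 97
Δ f = 28x^3 + 42x^2 + 27x + 13/2
(Δ ∘ D + ∇ ∘ ∇ + Δ) f = 28x^3 + 210x^2 - 57x + 261/2


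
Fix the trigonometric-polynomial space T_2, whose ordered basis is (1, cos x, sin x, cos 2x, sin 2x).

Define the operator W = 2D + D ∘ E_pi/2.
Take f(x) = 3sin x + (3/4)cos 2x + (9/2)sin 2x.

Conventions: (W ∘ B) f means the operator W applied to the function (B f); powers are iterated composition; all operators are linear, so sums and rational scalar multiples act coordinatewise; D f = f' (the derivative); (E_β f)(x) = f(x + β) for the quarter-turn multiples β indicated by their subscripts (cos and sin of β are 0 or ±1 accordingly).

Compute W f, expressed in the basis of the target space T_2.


D f = 3cos x + 9cos 2x - (3/2)sin 2x
(2D) f = 6cos x + 18cos 2x - 3sin 2x
E_pi/2 f = 3cos x - (3/4)cos 2x - (9/2)sin 2x
D E_pi/2 f = -3sin x - 9cos 2x + (3/2)sin 2x
(2D + D ∘ E_pi/2) f = 6cos x - 3sin x + 9cos 2x - (3/2)sin 2x

the result is g(x) = 6cos x - 3sin x + 9cos 2x - (3/2)sin 2x


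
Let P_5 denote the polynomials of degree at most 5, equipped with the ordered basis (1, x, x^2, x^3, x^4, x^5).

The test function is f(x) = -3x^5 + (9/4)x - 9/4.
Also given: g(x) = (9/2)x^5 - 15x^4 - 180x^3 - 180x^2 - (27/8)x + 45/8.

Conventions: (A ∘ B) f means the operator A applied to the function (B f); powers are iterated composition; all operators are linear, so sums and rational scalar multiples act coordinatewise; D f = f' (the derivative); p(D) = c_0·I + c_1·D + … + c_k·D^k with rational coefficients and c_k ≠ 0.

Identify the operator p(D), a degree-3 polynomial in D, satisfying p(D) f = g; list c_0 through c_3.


D^0 f = -3x^5 + (9/4)x - 9/4
D^1 f = -15x^4 + 9/4
D^2 f = -60x^3
D^3 f = -180x^2
matching coefficients of g against c_0 f + c_1 Df + … from the top degree down determines the c_i
solution: c_0 = -3/2, c_1 = 1, c_2 = 3, c_3 = 1

p(D) = -(3/2)·I + D + 3·D^2 + D^3, i.e. c_0 = -3/2, c_1 = 1, c_2 = 3, c_3 = 1


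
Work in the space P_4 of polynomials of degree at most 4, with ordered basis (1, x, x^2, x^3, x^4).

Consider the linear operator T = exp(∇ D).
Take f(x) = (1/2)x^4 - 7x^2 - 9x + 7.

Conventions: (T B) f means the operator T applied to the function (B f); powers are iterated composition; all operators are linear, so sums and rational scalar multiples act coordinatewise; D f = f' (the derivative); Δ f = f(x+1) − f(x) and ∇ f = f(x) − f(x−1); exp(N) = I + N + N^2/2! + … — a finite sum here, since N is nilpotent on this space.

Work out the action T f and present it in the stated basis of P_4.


order-1 term: 6x^2 - 6x - 12
order-2 term: 6
the series for exp(∇ D) f terminates at order 2
exp(∇ D) f = (1/2)x^4 - x^2 - 15x + 1

the image equals g(x) = (1/2)x^4 - x^2 - 15x + 1


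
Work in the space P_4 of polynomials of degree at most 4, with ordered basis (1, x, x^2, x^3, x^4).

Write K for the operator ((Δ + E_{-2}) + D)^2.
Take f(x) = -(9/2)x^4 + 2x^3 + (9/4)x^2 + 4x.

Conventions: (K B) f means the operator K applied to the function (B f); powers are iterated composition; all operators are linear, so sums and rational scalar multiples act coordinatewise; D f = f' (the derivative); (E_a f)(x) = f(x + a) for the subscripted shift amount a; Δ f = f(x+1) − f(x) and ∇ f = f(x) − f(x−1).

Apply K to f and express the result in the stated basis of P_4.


Δ f = -18x^3 - 21x^2 - (15/2)x + 15/4
E_{-2} f = -(9/2)x^4 + 38x^3 - (471/4)x^2 + 163x - 87
(Δ + E_{-2}) f = -(9/2)x^4 + 20x^3 - (555/4)x^2 + (311/2)x - 333/4
D f = -18x^3 + 6x^2 + (9/2)x + 4
((Δ + E_{-2}) + D) f = -(9/2)x^4 + 2x^3 - (531/4)x^2 + 160x - 317/4
Δ ((Δ + E_{-2}) + D) f = -18x^3 - 21x^2 - (555/2)x + 99/4
E_{-2} ((Δ + E_{-2}) + D) f = -(9/2)x^4 + 38x^3 - (1011/4)x^2 + 859x - 4073/4
(Δ + E_{-2}) ((Δ + E_{-2}) + D) f = -(9/2)x^4 + 20x^3 - (1095/4)x^2 + (1163/2)x - 1987/2
D ((Δ + E_{-2}) + D) f = -18x^3 + 6x^2 - (531/2)x + 160
((Δ + E_{-2}) + D) ((Δ + E_{-2}) + D) f = -(9/2)x^4 + 2x^3 - (1071/4)x^2 + 316x - 1667/2

g(x) = -(9/2)x^4 + 2x^3 - (1071/4)x^2 + 316x - 1667/2


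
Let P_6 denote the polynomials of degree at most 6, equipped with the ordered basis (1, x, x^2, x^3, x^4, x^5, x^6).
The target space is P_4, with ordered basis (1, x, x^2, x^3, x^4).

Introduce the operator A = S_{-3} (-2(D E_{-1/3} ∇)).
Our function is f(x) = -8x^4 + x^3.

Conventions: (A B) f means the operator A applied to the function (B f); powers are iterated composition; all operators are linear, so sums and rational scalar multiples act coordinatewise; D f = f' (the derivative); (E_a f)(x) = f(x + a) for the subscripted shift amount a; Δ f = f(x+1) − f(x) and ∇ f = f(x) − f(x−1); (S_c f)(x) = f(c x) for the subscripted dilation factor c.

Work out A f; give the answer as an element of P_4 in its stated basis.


∇ f = -32x^3 + 51x^2 - 35x + 9
E_{-1/3} ∇ f = -32x^3 + 83x^2 - (239/3)x + 743/27
D E_{-1/3} ∇ f = -96x^2 + 166x - 239/3
(-2(D E_{-1/3} ∇)) f = 192x^2 - 332x + 478/3
S_{-3} (-2(D E_{-1/3} ∇)) f = 1728x^2 + 996x + 478/3

g(x) = 1728x^2 + 996x + 478/3


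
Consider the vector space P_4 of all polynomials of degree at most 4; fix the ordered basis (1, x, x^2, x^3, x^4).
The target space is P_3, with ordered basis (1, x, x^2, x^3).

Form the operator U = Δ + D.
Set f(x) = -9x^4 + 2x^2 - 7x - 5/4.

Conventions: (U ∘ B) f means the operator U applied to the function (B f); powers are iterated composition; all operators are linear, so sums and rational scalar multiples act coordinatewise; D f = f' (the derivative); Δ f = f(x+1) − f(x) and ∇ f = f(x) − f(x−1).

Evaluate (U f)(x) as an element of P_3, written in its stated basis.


Δ f = -36x^3 - 54x^2 - 32x - 14
D f = -36x^3 + 4x - 7
(Δ + D) f = -72x^3 - 54x^2 - 28x - 21

the image equals g(x) = -72x^3 - 54x^2 - 28x - 21


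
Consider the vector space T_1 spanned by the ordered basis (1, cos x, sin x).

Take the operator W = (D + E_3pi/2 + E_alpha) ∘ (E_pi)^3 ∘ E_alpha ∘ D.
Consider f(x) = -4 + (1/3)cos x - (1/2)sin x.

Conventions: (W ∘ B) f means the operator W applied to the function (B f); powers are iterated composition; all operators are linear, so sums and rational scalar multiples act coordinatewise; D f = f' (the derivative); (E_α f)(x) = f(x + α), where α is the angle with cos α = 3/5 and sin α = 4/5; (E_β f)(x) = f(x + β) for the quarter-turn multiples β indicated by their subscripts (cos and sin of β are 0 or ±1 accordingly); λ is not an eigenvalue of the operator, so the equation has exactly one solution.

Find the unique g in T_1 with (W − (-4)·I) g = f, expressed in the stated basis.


write g with unknown coordinates in the stated basis and equate coefficients in (W − (-4)·I) g = f
solving from the highest basis element down gives g = -1 + (269/3702)cos x - (179/1851)sin x
check: W g = (79/1851)cos x - (419/3702)sin x
so W g − (-4)·g = -4 + (1/3)cos x - (1/2)sin x = f ✓

the result is g(x) = -1 + (269/3702)cos x - (179/1851)sin x
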